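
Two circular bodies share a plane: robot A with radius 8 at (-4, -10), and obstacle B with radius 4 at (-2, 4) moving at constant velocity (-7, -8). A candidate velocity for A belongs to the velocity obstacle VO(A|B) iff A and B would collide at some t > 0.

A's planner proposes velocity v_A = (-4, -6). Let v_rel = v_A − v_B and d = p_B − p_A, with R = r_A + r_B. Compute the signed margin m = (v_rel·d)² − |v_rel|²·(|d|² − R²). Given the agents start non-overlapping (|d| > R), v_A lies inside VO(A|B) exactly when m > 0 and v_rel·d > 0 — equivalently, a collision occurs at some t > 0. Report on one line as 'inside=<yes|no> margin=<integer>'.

d = (2, 14),  |d|² = 200;  R = 8+4 = 12,  c = 200−12² = 56
v_rel = (3, 2),  |v_rel|² = 13;  v_rel·d = (3)·(2) + (2)·(14) = 34
13·t² − 68·t + 56 = 0  ⇒  m = 34² − 13·56 = 428
m = 428 > 0,  v_rel·d = 34 > 0  ⇒  inside

inside=yes margin=428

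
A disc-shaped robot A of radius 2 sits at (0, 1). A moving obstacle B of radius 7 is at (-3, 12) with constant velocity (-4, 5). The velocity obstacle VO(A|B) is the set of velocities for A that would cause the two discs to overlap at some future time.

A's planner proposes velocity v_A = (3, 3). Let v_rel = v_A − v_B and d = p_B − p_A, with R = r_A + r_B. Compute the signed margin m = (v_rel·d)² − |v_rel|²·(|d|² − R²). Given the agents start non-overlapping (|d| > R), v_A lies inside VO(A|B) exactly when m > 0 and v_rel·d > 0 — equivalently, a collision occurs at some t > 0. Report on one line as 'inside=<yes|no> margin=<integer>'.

d = (-3, 11),  |d|² = 130;  R = 2+7 = 9,  c = 130−9² = 49
v_rel = (7, -2),  |v_rel|² = 53;  v_rel·d = (7)·(-3) + (-2)·(11) = -43
53·t² + 86·t + 49 = 0  ⇒  m = (-43)² − 53·49 = -748
m = -748 < 0,  v_rel·d = -43 < 0  ⇒  outside

inside=no margin=-748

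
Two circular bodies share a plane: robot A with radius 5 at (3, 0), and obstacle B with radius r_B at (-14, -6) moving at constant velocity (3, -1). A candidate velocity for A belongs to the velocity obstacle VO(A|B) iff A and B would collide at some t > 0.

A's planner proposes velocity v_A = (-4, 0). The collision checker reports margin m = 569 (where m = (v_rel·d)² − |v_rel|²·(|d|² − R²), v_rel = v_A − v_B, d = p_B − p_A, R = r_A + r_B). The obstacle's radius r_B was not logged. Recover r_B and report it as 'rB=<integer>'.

m = 569
d = (-17, -6);  v_rel = (-7, 1),  |v_rel|² = 50
v_rel×d = (-7)·(-6) − (1)·(-17) = 59
since m = R²·50 − 59²:  R² = (3481 + 569) / 50 = 81
R = √81 = 9  ⇒  r_B = 9 − 5 = 4

rB=4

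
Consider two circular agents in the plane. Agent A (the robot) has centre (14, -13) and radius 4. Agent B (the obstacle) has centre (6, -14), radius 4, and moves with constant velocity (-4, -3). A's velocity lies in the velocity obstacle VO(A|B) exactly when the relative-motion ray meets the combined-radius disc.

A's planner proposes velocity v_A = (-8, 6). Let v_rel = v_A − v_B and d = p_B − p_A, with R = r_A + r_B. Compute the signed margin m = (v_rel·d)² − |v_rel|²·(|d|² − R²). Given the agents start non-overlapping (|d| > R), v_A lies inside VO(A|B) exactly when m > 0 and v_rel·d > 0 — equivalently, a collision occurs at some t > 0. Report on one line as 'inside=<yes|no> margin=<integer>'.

d = (-8, -1),  |d|² = 65;  R = 4+4 = 8,  c = 65−8² = 1
v_rel = (-4, 9),  |v_rel|² = 97;  v_rel·d = (-4)·(-8) + (9)·(-1) = 23
97·t² − 46·t + 1 = 0  ⇒  m = 23² − 97·1 = 432
m = 432 > 0,  v_rel·d = 23 > 0  ⇒  inside

inside=yes margin=432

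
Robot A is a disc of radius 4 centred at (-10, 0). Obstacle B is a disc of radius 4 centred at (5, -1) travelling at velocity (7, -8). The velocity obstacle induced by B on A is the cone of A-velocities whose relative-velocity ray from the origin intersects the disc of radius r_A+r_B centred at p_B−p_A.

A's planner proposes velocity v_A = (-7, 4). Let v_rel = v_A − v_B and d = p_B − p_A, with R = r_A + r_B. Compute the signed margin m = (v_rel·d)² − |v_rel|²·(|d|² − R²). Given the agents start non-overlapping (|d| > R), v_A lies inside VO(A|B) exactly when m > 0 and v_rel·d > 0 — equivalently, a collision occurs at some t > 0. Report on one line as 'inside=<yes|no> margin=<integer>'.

d = (15, -1),  |d|² = 226;  R = 4+4 = 8,  c = 226−8² = 162
v_rel = (-14, 12),  |v_rel|² = 340;  v_rel·d = (-14)·(15) + (12)·(-1) = -222
340·t² + 444·t + 162 = 0  ⇒  m = (-222)² − 340·162 = -5796
m = -5796 < 0,  v_rel·d = -222 < 0  ⇒  outside

inside=no margin=-5796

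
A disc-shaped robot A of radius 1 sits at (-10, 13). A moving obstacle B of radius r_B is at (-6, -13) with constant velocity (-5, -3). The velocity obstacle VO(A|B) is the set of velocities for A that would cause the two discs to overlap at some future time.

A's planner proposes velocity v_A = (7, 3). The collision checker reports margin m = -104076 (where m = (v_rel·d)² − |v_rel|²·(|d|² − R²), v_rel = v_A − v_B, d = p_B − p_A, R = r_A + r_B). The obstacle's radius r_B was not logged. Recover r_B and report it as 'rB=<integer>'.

m = -104076
d = (4, -26);  v_rel = (12, 6),  |v_rel|² = 180
v_rel×d = (12)·(-26) − (6)·(4) = -336
since m = R²·180 − (-336)²:  R² = (112896 + -104076) / 180 = 49
R = √49 = 7  ⇒  r_B = 7 − 1 = 6

rB=6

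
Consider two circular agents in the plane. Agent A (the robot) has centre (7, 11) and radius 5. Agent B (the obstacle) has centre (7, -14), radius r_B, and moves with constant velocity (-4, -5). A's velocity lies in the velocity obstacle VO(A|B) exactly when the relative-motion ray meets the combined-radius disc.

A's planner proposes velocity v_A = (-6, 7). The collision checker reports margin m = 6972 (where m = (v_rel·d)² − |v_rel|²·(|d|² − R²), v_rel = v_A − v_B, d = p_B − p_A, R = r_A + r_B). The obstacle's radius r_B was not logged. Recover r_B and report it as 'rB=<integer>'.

m = 6972
d = (0, -25);  v_rel = (-2, 12),  |v_rel|² = 148
v_rel×d = (-2)·(-25) − (12)·(0) = 50
since m = R²·148 − 50²:  R² = (2500 + 6972) / 148 = 64
R = √64 = 8  ⇒  r_B = 8 − 5 = 3

rB=3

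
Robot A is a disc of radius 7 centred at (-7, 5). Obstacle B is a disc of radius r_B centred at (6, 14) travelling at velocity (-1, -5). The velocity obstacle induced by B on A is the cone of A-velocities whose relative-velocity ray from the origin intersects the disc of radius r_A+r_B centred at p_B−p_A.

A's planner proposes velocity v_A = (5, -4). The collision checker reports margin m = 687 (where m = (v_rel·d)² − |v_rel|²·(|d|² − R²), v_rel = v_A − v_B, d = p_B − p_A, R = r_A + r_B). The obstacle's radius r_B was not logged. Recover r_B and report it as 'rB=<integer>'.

m = 687
d = (13, 9);  v_rel = (6, 1),  |v_rel|² = 37
v_rel×d = (6)·(9) − (1)·(13) = 41
since m = R²·37 − 41²:  R² = (1681 + 687) / 37 = 64
R = √64 = 8  ⇒  r_B = 8 − 7 = 1

rB=1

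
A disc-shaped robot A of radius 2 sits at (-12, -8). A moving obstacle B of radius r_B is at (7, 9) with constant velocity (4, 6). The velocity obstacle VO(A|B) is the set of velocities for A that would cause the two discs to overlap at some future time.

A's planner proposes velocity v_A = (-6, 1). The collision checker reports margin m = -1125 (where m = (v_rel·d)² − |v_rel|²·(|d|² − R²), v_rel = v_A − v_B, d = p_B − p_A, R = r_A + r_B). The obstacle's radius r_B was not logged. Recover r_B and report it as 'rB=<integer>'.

m = -1125
d = (19, 17);  v_rel = (-10, -5),  |v_rel|² = 125
v_rel×d = (-10)·(17) − (-5)·(19) = -75
since m = R²·125 − (-75)²:  R² = (5625 + -1125) / 125 = 36
R = √36 = 6  ⇒  r_B = 6 − 2 = 4

rB=4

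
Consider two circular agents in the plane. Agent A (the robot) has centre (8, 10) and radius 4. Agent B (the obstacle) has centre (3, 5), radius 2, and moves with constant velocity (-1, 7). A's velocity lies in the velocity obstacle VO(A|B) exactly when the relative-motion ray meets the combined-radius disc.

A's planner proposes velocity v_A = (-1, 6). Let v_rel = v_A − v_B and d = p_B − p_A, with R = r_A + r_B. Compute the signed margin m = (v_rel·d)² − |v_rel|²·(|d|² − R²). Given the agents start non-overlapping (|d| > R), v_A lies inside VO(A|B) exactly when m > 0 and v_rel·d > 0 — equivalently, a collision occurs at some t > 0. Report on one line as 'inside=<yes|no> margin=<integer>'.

d = (-5, -5),  |d|² = 50;  R = 4+2 = 6,  c = 50−6² = 14
v_rel = (0, -1),  |v_rel|² = 1;  v_rel·d = (0)·(-5) + (-1)·(-5) = 5
1·t² − 10·t + 14 = 0  ⇒  m = 5² − 1·14 = 11
m = 11 > 0,  v_rel·d = 5 > 0  ⇒  inside

inside=yes margin=11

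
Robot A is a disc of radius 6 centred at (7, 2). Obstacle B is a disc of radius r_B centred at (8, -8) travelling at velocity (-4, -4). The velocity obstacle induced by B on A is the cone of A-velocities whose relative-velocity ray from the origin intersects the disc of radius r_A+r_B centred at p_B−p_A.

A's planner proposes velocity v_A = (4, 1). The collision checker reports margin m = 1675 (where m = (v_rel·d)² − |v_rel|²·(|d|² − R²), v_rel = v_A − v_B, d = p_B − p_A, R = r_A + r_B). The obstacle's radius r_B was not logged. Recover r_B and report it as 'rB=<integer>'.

m = 1675
d = (1, -10);  v_rel = (8, 5),  |v_rel|² = 89
v_rel×d = (8)·(-10) − (5)·(1) = -85
since m = R²·89 − (-85)²:  R² = (7225 + 1675) / 89 = 100
R = √100 = 10  ⇒  r_B = 10 − 6 = 4

rB=4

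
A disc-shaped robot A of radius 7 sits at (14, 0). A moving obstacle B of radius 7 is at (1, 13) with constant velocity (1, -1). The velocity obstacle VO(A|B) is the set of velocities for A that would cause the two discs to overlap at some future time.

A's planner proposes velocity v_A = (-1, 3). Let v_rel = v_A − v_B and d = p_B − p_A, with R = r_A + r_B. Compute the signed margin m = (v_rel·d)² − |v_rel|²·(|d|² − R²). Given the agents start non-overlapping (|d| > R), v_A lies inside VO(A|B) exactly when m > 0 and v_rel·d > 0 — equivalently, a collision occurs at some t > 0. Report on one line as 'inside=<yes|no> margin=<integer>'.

d = (-13, 13),  |d|² = 338;  R = 7+7 = 14,  c = 338−14² = 142
v_rel = (-2, 4),  |v_rel|² = 20;  v_rel·d = (-2)·(-13) + (4)·(13) = 78
20·t² − 156·t + 142 = 0  ⇒  m = 78² − 20·142 = 3244
m = 3244 > 0,  v_rel·d = 78 > 0  ⇒  inside

inside=yes margin=3244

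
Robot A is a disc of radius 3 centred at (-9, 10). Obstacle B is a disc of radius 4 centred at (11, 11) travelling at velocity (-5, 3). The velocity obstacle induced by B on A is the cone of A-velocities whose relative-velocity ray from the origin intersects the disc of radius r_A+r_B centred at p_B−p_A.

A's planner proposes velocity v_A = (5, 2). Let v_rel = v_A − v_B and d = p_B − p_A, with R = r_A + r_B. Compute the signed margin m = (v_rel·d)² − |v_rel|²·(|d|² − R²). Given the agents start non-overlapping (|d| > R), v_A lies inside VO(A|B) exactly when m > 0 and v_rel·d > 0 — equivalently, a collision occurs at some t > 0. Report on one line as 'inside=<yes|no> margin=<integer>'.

d = (20, 1),  |d|² = 401;  R = 3+4 = 7,  c = 401−7² = 352
v_rel = (10, -1),  |v_rel|² = 101;  v_rel·d = (10)·(20) + (-1)·(1) = 199
101·t² − 398·t + 352 = 0  ⇒  m = 199² − 101·352 = 4049
m = 4049 > 0,  v_rel·d = 199 > 0  ⇒  inside

inside=yes margin=4049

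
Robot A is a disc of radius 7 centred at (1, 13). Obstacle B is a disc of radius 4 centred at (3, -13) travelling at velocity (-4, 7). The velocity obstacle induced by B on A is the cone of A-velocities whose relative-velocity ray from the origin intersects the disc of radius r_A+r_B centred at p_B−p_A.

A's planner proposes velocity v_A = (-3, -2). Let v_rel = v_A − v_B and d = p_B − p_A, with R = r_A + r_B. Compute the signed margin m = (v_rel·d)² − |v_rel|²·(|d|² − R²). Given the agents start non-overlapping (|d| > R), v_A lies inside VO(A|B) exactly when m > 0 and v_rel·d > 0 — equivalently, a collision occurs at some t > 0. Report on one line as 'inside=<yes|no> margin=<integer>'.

d = (2, -26),  |d|² = 680;  R = 7+4 = 11,  c = 680−11² = 559
v_rel = (1, -9),  |v_rel|² = 82;  v_rel·d = (1)·(2) + (-9)·(-26) = 236
82·t² − 472·t + 559 = 0  ⇒  m = 236² − 82·559 = 9858
m = 9858 > 0,  v_rel·d = 236 > 0  ⇒  inside

inside=yes margin=9858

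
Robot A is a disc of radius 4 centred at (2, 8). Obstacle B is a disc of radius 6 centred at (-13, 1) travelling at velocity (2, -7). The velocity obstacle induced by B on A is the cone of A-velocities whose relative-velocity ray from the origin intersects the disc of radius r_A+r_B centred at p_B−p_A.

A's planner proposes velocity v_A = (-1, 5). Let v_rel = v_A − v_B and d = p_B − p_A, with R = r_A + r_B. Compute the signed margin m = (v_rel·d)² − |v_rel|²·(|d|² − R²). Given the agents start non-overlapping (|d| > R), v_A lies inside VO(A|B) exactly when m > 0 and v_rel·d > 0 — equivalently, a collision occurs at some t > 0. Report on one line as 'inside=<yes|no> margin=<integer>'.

d = (-15, -7),  |d|² = 274;  R = 4+6 = 10,  c = 274−10² = 174
v_rel = (-3, 12),  |v_rel|² = 153;  v_rel·d = (-3)·(-15) + (12)·(-7) = -39
153·t² + 78·t + 174 = 0  ⇒  m = (-39)² − 153·174 = -25101
m = -25101 < 0,  v_rel·d = -39 < 0  ⇒  outside

inside=no margin=-25101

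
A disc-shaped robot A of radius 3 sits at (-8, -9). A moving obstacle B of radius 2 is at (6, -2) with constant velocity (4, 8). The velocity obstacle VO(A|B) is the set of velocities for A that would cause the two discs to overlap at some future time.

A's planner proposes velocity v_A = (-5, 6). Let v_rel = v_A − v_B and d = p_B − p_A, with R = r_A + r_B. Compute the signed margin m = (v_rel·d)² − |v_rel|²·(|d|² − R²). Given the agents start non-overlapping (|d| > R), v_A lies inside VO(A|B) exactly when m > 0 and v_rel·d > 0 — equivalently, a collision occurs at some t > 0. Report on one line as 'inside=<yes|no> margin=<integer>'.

d = (14, 7),  |d|² = 245;  R = 3+2 = 5,  c = 245−5² = 220
v_rel = (-9, -2),  |v_rel|² = 85;  v_rel·d = (-9)·(14) + (-2)·(7) = -140
85·t² + 280·t + 220 = 0  ⇒  m = (-140)² − 85·220 = 900
m = 900 > 0,  v_rel·d = -140 < 0  ⇒  outside

inside=no margin=900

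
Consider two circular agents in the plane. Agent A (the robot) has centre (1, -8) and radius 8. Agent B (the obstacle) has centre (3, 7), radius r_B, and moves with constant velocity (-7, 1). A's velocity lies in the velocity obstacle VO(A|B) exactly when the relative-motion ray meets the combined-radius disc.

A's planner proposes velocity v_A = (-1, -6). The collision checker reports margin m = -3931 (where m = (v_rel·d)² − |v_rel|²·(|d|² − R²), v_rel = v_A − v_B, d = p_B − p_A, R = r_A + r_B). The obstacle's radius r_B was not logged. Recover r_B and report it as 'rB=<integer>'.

m = -3931
d = (2, 15);  v_rel = (6, -7),  |v_rel|² = 85
v_rel×d = (6)·(15) − (-7)·(2) = 104
since m = R²·85 − 104²:  R² = (10816 + -3931) / 85 = 81
R = √81 = 9  ⇒  r_B = 9 − 8 = 1

rB=1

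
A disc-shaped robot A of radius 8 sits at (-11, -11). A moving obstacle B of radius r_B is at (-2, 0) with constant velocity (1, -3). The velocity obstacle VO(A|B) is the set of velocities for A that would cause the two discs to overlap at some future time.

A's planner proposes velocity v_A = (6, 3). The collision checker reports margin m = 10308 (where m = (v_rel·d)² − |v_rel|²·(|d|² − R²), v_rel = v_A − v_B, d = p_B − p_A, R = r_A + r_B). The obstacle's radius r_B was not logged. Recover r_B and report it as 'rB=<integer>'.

m = 10308
d = (9, 11);  v_rel = (5, 6),  |v_rel|² = 61
v_rel×d = (5)·(11) − (6)·(9) = 1
since m = R²·61 − 1²:  R² = (1 + 10308) / 61 = 169
R = √169 = 13  ⇒  r_B = 13 − 8 = 5

rB=5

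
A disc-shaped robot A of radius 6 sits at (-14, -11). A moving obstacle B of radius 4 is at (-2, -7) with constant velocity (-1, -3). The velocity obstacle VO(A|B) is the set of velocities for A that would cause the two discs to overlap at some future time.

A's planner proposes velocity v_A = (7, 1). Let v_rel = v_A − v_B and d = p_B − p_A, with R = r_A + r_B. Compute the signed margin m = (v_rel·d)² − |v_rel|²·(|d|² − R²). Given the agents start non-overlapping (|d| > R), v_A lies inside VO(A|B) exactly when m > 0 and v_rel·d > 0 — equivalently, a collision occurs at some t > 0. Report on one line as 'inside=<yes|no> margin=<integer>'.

d = (12, 4),  |d|² = 160;  R = 6+4 = 10,  c = 160−10² = 60
v_rel = (8, 4),  |v_rel|² = 80;  v_rel·d = (8)·(12) + (4)·(4) = 112
80·t² − 224·t + 60 = 0  ⇒  m = 112² − 80·60 = 7744
m = 7744 > 0,  v_rel·d = 112 > 0  ⇒  inside

inside=yes margin=7744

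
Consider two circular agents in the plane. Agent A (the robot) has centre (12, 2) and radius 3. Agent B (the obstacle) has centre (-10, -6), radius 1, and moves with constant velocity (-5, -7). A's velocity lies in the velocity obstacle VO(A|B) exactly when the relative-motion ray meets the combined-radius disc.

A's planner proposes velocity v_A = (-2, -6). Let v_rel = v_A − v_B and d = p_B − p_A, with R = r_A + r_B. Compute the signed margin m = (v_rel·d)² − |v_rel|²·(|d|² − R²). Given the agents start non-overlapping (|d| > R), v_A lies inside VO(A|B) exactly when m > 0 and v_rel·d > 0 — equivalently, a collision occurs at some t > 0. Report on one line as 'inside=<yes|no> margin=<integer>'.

d = (-22, -8),  |d|² = 548;  R = 3+1 = 4,  c = 548−4² = 532
v_rel = (3, 1),  |v_rel|² = 10;  v_rel·d = (3)·(-22) + (1)·(-8) = -74
10·t² + 148·t + 532 = 0  ⇒  m = (-74)² − 10·532 = 156
m = 156 > 0,  v_rel·d = -74 < 0  ⇒  outside

inside=no margin=156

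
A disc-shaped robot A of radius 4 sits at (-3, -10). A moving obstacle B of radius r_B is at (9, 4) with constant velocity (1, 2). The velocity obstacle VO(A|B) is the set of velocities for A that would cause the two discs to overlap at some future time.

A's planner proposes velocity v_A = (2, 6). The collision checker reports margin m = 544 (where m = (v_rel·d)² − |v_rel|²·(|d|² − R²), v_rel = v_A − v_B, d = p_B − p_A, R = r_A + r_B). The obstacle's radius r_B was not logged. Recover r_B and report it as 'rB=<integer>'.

m = 544
d = (12, 14);  v_rel = (1, 4),  |v_rel|² = 17
v_rel×d = (1)·(14) − (4)·(12) = -34
since m = R²·17 − (-34)²:  R² = (1156 + 544) / 17 = 100
R = √100 = 10  ⇒  r_B = 10 − 4 = 6

rB=6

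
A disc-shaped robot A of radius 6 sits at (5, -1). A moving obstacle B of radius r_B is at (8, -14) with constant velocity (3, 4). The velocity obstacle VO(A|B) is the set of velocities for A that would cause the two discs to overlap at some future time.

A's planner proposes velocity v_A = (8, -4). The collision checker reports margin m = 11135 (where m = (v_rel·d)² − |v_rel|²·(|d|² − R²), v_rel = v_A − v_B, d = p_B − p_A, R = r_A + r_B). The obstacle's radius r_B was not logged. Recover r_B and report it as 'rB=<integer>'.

m = 11135
d = (3, -13);  v_rel = (5, -8),  |v_rel|² = 89
v_rel×d = (5)·(-13) − (-8)·(3) = -41
since m = R²·89 − (-41)²:  R² = (1681 + 11135) / 89 = 144
R = √144 = 12  ⇒  r_B = 12 − 6 = 6

rB=6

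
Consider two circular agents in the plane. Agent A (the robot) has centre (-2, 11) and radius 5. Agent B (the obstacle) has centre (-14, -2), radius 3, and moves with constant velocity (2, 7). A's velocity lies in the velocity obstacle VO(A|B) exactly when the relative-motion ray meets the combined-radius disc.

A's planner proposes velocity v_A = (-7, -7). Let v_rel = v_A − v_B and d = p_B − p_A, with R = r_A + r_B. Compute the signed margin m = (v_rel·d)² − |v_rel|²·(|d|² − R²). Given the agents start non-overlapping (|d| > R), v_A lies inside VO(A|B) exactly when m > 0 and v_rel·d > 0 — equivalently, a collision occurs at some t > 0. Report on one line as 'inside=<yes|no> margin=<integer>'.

d = (-12, -13),  |d|² = 313;  R = 5+3 = 8,  c = 313−8² = 249
v_rel = (-9, -14),  |v_rel|² = 277;  v_rel·d = (-9)·(-12) + (-14)·(-13) = 290
277·t² − 580·t + 249 = 0  ⇒  m = 290² − 277·249 = 15127
m = 15127 > 0,  v_rel·d = 290 > 0  ⇒  inside

inside=yes margin=15127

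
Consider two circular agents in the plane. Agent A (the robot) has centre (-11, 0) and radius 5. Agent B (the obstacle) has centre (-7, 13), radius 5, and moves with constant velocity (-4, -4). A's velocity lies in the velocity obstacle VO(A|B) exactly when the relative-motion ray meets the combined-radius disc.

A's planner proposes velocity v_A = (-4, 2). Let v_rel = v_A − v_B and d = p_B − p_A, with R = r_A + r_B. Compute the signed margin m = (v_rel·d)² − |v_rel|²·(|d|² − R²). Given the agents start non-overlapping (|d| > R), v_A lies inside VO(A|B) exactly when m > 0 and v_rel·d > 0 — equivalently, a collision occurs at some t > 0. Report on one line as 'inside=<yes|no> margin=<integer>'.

d = (4, 13),  |d|² = 185;  R = 5+5 = 10,  c = 185−10² = 85
v_rel = (0, 6),  |v_rel|² = 36;  v_rel·d = (0)·(4) + (6)·(13) = 78
36·t² − 156·t + 85 = 0  ⇒  m = 78² − 36·85 = 3024
m = 3024 > 0,  v_rel·d = 78 > 0  ⇒  inside

inside=yes margin=3024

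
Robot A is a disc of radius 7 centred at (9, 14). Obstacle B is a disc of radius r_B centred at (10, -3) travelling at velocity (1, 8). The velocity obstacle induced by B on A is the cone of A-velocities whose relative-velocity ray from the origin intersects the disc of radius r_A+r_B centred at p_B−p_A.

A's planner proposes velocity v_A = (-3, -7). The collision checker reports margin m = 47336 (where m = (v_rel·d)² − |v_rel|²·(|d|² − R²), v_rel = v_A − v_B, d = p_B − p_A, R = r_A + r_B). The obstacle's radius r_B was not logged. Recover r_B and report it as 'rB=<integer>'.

m = 47336
d = (1, -17);  v_rel = (-4, -15),  |v_rel|² = 241
v_rel×d = (-4)·(-17) − (-15)·(1) = 83
since m = R²·241 − 83²:  R² = (6889 + 47336) / 241 = 225
R = √225 = 15  ⇒  r_B = 15 − 7 = 8

rB=8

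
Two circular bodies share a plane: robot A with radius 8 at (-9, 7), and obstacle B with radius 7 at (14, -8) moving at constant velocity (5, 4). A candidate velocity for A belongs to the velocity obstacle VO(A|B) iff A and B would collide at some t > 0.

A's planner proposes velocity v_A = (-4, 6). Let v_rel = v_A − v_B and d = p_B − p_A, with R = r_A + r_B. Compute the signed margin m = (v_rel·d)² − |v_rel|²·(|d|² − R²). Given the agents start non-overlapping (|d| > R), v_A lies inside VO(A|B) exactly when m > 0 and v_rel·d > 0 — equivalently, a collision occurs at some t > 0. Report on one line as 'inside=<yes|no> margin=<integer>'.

d = (23, -15),  |d|² = 754;  R = 8+7 = 15,  c = 754−15² = 529
v_rel = (-9, 2),  |v_rel|² = 85;  v_rel·d = (-9)·(23) + (2)·(-15) = -237
85·t² + 474·t + 529 = 0  ⇒  m = (-237)² − 85·529 = 11204
m = 11204 > 0,  v_rel·d = -237 < 0  ⇒  outside

inside=no margin=11204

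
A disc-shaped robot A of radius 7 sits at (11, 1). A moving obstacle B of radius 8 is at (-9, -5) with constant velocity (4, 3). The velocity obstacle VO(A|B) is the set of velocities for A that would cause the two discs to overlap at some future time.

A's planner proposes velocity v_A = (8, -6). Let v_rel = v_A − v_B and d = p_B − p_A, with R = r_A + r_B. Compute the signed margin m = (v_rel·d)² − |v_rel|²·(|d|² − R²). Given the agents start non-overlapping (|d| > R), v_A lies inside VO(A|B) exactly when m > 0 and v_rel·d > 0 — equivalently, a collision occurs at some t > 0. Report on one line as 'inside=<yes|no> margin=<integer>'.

d = (-20, -6),  |d|² = 436;  R = 7+8 = 15,  c = 436−15² = 211
v_rel = (4, -9),  |v_rel|² = 97;  v_rel·d = (4)·(-20) + (-9)·(-6) = -26
97·t² + 52·t + 211 = 0  ⇒  m = (-26)² − 97·211 = -19791
m = -19791 < 0,  v_rel·d = -26 < 0  ⇒  outside

inside=no margin=-19791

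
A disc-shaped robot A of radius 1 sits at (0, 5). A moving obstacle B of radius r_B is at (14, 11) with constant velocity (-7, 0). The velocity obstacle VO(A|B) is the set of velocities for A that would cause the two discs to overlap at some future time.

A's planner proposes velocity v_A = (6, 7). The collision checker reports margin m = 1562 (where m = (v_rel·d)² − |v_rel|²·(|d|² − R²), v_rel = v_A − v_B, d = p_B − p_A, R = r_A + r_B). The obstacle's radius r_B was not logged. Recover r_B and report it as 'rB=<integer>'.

m = 1562
d = (14, 6);  v_rel = (13, 7),  |v_rel|² = 218
v_rel×d = (13)·(6) − (7)·(14) = -20
since m = R²·218 − (-20)²:  R² = (400 + 1562) / 218 = 9
R = √9 = 3  ⇒  r_B = 3 − 1 = 2

rB=2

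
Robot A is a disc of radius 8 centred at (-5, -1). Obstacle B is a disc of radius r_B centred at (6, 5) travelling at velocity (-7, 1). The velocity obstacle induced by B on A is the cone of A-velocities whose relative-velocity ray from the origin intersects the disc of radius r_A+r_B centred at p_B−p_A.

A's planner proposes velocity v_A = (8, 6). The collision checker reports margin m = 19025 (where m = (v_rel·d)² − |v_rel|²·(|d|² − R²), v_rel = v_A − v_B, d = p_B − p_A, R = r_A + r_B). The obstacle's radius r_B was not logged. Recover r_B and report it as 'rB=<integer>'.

m = 19025
d = (11, 6);  v_rel = (15, 5),  |v_rel|² = 250
v_rel×d = (15)·(6) − (5)·(11) = 35
since m = R²·250 − 35²:  R² = (1225 + 19025) / 250 = 81
R = √81 = 9  ⇒  r_B = 9 − 8 = 1

rB=1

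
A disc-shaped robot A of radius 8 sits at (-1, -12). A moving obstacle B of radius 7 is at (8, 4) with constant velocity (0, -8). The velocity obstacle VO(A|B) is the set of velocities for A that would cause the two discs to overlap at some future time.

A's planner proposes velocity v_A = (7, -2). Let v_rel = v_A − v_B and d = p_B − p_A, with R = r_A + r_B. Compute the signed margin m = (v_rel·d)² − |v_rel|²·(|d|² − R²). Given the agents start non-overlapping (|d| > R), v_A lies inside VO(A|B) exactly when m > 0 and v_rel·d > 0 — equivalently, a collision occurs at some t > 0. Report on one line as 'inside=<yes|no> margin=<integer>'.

d = (9, 16),  |d|² = 337;  R = 8+7 = 15,  c = 337−15² = 112
v_rel = (7, 6),  |v_rel|² = 85;  v_rel·d = (7)·(9) + (6)·(16) = 159
85·t² − 318·t + 112 = 0  ⇒  m = 159² − 85·112 = 15761
m = 15761 > 0,  v_rel·d = 159 > 0  ⇒  inside

inside=yes margin=15761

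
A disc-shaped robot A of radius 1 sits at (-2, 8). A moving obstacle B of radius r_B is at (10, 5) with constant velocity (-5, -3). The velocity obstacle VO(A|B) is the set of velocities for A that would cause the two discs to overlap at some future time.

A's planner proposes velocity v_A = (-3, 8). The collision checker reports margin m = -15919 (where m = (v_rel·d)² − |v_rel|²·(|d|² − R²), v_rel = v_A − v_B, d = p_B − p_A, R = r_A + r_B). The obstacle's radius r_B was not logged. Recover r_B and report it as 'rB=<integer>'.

m = -15919
d = (12, -3);  v_rel = (2, 11),  |v_rel|² = 125
v_rel×d = (2)·(-3) − (11)·(12) = -138
since m = R²·125 − (-138)²:  R² = (19044 + -15919) / 125 = 25
R = √25 = 5  ⇒  r_B = 5 − 1 = 4

rB=4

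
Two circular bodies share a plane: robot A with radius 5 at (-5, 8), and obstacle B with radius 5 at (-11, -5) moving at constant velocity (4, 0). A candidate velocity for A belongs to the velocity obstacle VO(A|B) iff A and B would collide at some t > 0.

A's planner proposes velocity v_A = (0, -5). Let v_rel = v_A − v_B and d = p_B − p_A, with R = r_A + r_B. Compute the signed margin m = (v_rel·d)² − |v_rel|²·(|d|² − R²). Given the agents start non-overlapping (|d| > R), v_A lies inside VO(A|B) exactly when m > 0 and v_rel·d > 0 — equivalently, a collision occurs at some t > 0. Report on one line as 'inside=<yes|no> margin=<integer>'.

d = (-6, -13),  |d|² = 205;  R = 5+5 = 10,  c = 205−10² = 105
v_rel = (-4, -5),  |v_rel|² = 41;  v_rel·d = (-4)·(-6) + (-5)·(-13) = 89
41·t² − 178·t + 105 = 0  ⇒  m = 89² − 41·105 = 3616
m = 3616 > 0,  v_rel·d = 89 > 0  ⇒  inside

inside=yes margin=3616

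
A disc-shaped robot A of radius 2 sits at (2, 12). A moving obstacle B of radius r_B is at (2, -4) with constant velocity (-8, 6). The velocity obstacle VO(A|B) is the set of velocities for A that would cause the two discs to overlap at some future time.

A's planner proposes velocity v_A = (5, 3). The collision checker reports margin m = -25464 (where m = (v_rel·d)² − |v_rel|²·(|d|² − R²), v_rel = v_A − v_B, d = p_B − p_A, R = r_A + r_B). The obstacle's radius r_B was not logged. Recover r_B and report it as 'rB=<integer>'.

m = -25464
d = (0, -16);  v_rel = (13, -3),  |v_rel|² = 178
v_rel×d = (13)·(-16) − (-3)·(0) = -208
since m = R²·178 − (-208)²:  R² = (43264 + -25464) / 178 = 100
R = √100 = 10  ⇒  r_B = 10 − 2 = 8

rB=8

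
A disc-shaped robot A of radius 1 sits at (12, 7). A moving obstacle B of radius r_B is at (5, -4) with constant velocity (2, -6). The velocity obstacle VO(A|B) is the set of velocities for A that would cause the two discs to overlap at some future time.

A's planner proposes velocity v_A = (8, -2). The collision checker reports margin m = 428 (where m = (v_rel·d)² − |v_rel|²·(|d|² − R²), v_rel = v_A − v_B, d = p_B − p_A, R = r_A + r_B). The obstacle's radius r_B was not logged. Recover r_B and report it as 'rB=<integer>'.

m = 428
d = (-7, -11);  v_rel = (6, 4),  |v_rel|² = 52
v_rel×d = (6)·(-11) − (4)·(-7) = -38
since m = R²·52 − (-38)²:  R² = (1444 + 428) / 52 = 36
R = √36 = 6  ⇒  r_B = 6 − 1 = 5

rB=5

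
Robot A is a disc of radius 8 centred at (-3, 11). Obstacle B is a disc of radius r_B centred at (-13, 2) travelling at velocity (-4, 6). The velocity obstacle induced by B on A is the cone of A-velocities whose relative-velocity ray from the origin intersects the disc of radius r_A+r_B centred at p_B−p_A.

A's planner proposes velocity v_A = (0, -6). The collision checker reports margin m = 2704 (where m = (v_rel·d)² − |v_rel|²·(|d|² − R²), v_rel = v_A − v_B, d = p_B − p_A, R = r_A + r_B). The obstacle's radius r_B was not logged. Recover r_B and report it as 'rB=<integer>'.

m = 2704
d = (-10, -9);  v_rel = (4, -12),  |v_rel|² = 160
v_rel×d = (4)·(-9) − (-12)·(-10) = -156
since m = R²·160 − (-156)²:  R² = (24336 + 2704) / 160 = 169
R = √169 = 13  ⇒  r_B = 13 − 8 = 5

rB=5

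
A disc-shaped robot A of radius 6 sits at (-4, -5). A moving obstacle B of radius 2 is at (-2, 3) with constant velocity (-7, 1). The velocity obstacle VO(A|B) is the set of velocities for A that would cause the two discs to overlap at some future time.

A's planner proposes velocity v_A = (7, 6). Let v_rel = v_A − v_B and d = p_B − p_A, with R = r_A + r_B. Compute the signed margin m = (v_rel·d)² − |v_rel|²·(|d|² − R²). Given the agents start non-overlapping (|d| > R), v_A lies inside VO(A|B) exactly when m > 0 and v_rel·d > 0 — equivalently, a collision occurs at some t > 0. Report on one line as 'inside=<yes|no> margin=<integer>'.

d = (2, 8),  |d|² = 68;  R = 6+2 = 8,  c = 68−8² = 4
v_rel = (14, 5),  |v_rel|² = 221;  v_rel·d = (14)·(2) + (5)·(8) = 68
221·t² − 136·t + 4 = 0  ⇒  m = 68² − 221·4 = 3740
m = 3740 > 0,  v_rel·d = 68 > 0  ⇒  inside

inside=yes margin=3740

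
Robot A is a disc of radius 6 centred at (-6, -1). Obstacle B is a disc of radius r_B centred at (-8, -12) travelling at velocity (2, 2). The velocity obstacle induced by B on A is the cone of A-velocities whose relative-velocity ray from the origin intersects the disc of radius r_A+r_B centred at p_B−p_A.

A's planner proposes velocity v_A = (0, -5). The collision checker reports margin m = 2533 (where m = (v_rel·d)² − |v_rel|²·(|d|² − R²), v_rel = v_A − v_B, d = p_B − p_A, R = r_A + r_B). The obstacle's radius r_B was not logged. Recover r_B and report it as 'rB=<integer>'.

m = 2533
d = (-2, -11);  v_rel = (-2, -7),  |v_rel|² = 53
v_rel×d = (-2)·(-11) − (-7)·(-2) = 8
since m = R²·53 − 8²:  R² = (64 + 2533) / 53 = 49
R = √49 = 7  ⇒  r_B = 7 − 6 = 1

rB=1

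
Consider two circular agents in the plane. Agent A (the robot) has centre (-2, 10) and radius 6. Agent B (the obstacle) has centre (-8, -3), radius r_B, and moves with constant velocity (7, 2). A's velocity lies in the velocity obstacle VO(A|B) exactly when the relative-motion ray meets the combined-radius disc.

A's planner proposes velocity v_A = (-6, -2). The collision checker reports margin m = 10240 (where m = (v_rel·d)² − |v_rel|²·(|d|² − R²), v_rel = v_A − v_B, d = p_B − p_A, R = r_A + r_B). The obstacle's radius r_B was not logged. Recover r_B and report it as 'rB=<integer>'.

m = 10240
d = (-6, -13);  v_rel = (-13, -4),  |v_rel|² = 185
v_rel×d = (-13)·(-13) − (-4)·(-6) = 145
since m = R²·185 − 145²:  R² = (21025 + 10240) / 185 = 169
R = √169 = 13  ⇒  r_B = 13 − 6 = 7

rB=7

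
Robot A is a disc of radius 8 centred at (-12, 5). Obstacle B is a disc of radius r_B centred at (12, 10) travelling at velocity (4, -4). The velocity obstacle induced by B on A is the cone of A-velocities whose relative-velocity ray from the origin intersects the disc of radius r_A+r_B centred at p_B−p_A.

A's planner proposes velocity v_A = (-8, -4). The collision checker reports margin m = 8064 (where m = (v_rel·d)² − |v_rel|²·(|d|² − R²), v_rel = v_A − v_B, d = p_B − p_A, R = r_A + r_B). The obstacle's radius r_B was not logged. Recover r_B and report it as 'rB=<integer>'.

m = 8064
d = (24, 5);  v_rel = (-12, 0),  |v_rel|² = 144
v_rel×d = (-12)·(5) − (0)·(24) = -60
since m = R²·144 − (-60)²:  R² = (3600 + 8064) / 144 = 81
R = √81 = 9  ⇒  r_B = 9 − 8 = 1

rB=1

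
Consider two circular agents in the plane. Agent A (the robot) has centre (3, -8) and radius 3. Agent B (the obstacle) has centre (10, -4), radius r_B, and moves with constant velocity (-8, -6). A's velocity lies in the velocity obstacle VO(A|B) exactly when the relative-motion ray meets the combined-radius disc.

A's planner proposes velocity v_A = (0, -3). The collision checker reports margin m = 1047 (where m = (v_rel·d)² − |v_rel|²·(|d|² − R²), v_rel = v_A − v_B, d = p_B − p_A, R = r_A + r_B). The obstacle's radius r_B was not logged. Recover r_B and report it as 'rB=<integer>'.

m = 1047
d = (7, 4);  v_rel = (8, 3),  |v_rel|² = 73
v_rel×d = (8)·(4) − (3)·(7) = 11
since m = R²·73 − 11²:  R² = (121 + 1047) / 73 = 16
R = √16 = 4  ⇒  r_B = 4 − 3 = 1

rB=1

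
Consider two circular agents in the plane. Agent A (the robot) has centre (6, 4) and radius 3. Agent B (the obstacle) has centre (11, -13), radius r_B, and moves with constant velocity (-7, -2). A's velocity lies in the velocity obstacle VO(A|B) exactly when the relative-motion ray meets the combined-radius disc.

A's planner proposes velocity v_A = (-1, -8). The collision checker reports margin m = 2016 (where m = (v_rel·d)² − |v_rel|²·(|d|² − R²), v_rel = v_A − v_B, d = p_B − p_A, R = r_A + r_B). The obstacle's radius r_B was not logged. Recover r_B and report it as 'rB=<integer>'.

m = 2016
d = (5, -17);  v_rel = (6, -6),  |v_rel|² = 72
v_rel×d = (6)·(-17) − (-6)·(5) = -72
since m = R²·72 − (-72)²:  R² = (5184 + 2016) / 72 = 100
R = √100 = 10  ⇒  r_B = 10 − 3 = 7

rB=7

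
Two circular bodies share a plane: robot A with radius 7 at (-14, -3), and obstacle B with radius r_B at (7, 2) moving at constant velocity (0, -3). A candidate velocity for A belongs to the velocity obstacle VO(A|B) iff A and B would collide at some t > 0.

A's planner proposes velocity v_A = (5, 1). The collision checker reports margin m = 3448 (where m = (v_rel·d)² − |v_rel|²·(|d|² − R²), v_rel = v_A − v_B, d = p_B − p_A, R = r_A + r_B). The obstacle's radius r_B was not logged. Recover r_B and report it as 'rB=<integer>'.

m = 3448
d = (21, 5);  v_rel = (5, 4),  |v_rel|² = 41
v_rel×d = (5)·(5) − (4)·(21) = -59
since m = R²·41 − (-59)²:  R² = (3481 + 3448) / 41 = 169
R = √169 = 13  ⇒  r_B = 13 − 7 = 6

rB=6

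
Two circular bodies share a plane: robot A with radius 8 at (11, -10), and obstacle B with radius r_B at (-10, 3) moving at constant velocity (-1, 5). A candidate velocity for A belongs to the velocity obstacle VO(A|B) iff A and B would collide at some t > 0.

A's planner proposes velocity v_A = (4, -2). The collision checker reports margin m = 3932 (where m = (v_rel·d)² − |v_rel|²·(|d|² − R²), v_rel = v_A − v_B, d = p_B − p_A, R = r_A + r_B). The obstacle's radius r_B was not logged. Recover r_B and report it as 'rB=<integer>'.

m = 3932
d = (-21, 13);  v_rel = (5, -7),  |v_rel|² = 74
v_rel×d = (5)·(13) − (-7)·(-21) = -82
since m = R²·74 − (-82)²:  R² = (6724 + 3932) / 74 = 144
R = √144 = 12  ⇒  r_B = 12 − 8 = 4

rB=4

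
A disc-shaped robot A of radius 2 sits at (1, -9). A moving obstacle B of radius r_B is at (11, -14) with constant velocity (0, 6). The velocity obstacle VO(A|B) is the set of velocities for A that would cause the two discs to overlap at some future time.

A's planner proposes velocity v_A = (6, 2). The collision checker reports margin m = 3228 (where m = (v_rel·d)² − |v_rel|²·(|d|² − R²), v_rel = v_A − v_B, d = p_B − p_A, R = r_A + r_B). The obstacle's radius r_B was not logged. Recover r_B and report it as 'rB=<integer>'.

m = 3228
d = (10, -5);  v_rel = (6, -4),  |v_rel|² = 52
v_rel×d = (6)·(-5) − (-4)·(10) = 10
since m = R²·52 − 10²:  R² = (100 + 3228) / 52 = 64
R = √64 = 8  ⇒  r_B = 8 − 2 = 6

rB=6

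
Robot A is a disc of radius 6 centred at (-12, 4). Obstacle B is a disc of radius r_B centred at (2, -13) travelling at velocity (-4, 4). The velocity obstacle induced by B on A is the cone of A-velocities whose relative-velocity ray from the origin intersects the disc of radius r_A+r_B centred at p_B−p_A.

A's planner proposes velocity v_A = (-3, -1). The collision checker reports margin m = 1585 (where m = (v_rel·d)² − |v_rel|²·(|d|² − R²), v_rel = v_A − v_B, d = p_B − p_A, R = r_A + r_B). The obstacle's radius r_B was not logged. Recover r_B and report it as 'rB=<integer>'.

m = 1585
d = (14, -17);  v_rel = (1, -5),  |v_rel|² = 26
v_rel×d = (1)·(-17) − (-5)·(14) = 53
since m = R²·26 − 53²:  R² = (2809 + 1585) / 26 = 169
R = √169 = 13  ⇒  r_B = 13 − 6 = 7

rB=7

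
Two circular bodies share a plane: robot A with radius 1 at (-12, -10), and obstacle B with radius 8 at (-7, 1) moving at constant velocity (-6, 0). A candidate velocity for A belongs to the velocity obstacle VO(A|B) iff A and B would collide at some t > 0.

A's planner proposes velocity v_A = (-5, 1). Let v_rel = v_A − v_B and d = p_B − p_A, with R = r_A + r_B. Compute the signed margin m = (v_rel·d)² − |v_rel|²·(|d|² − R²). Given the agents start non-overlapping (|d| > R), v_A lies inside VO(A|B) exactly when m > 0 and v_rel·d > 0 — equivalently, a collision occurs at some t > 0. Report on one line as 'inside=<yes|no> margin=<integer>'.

d = (5, 11),  |d|² = 146;  R = 1+8 = 9,  c = 146−9² = 65
v_rel = (1, 1),  |v_rel|² = 2;  v_rel·d = (1)·(5) + (1)·(11) = 16
2·t² − 32·t + 65 = 0  ⇒  m = 16² − 2·65 = 126
m = 126 > 0,  v_rel·d = 16 > 0  ⇒  inside

inside=yes margin=126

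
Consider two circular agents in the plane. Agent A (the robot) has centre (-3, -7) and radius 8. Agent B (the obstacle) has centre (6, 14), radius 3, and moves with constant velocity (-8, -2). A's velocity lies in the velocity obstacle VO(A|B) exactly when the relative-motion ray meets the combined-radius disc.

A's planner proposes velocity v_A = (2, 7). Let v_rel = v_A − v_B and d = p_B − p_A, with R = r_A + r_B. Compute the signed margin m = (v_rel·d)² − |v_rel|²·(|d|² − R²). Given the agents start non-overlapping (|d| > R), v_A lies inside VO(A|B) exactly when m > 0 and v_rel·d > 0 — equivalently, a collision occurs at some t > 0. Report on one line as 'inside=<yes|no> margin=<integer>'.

d = (9, 21),  |d|² = 522;  R = 8+3 = 11,  c = 522−11² = 401
v_rel = (10, 9),  |v_rel|² = 181;  v_rel·d = (10)·(9) + (9)·(21) = 279
181·t² − 558·t + 401 = 0  ⇒  m = 279² − 181·401 = 5260
m = 5260 > 0,  v_rel·d = 279 > 0  ⇒  inside

inside=yes margin=5260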